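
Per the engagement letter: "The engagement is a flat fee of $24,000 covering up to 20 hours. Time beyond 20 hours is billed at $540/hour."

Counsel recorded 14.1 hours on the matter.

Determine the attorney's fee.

$24,000.00

14.1 hours is within the 20-hour scope; only the flat fee applies.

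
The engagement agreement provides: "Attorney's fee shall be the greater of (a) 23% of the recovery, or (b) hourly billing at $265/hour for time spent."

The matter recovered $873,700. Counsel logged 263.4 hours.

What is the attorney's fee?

$200,951.00

(a) 23% of $873,700 = $200,951.00
(b) 263.4 × $265 = $69,801.00
The greater is (a): $200,951.00.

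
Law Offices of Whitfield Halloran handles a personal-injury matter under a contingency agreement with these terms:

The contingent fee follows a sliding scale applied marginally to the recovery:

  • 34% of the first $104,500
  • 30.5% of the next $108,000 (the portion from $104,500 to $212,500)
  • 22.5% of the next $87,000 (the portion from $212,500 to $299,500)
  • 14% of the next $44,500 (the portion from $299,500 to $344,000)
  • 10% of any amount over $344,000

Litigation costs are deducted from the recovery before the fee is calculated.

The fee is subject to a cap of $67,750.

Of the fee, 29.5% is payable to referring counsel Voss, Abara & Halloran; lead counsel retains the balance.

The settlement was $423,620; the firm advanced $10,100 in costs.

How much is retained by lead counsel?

Fee base (net of costs): $423,620 − $10,100 = $413,520
First $104,500 at 34% = $35,530.00
Next $108,000 at 30.5% = $32,940.00
Next $87,000 at 22.5% = $19,575.00
Next $44,500 at 14% = $6,230.00
Remaining $69,520 at 10% = $6,952.00
Fee: $35,530.00 + $32,940.00 + $19,575.00 + $6,230.00 + $6,952.00 = $101,227.00
$101,227.00 exceeds the $67,750 cap, so the fee is capped at $67,750.00.
Referral share: 29.5% of $67,750.00 = $19,986.25; lead counsel retains $67,750.00 − $19,986.25 = $47,763.75.

$47,763.75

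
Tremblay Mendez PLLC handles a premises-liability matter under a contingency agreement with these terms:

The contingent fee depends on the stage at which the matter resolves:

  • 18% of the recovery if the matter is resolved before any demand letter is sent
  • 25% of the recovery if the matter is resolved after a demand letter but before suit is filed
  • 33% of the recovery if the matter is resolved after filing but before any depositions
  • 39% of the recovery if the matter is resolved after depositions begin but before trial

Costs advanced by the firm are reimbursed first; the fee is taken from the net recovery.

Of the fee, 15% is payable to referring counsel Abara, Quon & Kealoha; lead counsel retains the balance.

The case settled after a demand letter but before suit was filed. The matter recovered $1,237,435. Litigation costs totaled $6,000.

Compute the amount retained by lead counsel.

Fee base (net of costs): $1,237,435 − $6,000 = $1,231,435
The matter settled after a demand letter but before suit was filed, so the 25% rate applies.
$1,231,435 × 25% = $307,858.75
Referral share: 15% of $307,858.75 = $46,178.81; lead counsel retains $307,858.75 − $46,178.81 = $261,679.94.

$261,679.94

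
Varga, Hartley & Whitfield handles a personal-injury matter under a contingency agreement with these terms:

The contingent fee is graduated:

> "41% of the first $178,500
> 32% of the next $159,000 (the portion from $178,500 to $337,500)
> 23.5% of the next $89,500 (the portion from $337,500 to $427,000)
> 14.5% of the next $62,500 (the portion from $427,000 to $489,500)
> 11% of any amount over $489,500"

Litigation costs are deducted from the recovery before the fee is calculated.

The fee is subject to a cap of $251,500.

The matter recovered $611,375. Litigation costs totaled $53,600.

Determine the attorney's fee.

Fee base (net of costs): $611,375 − $53,600 = $557,775
First $178,500 at 41% = $73,185.00
Next $159,000 at 32% = $50,880.00
Next $89,500 at 23.5% = $21,032.50
Next $62,500 at 14.5% = $9,062.50
Remaining $68,275 at 11% = $7,510.25
Fee: $73,185.00 + $50,880.00 + $21,032.50 + $9,062.50 + $7,510.25 = $161,670.25
$161,670.25 is under the $251,500 cap.

$161,670.25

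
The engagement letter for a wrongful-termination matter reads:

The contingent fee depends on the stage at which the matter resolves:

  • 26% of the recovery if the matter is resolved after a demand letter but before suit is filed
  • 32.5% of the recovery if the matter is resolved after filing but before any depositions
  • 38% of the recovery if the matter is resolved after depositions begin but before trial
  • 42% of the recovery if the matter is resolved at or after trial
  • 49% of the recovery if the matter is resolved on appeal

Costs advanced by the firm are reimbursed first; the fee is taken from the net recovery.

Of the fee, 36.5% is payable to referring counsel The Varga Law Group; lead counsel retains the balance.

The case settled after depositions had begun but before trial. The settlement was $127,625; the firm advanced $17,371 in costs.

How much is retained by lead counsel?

$26,604.29

Fee base (net of costs): $127,625 − $17,371 = $110,254
The matter settled after depositions had begun but before trial, so the 38% rate applies.
$110,254 × 38% = $41,896.52
Referral share: 36.5% of $41,896.52 = $15,292.23; lead counsel retains $41,896.52 − $15,292.23 = $26,604.29.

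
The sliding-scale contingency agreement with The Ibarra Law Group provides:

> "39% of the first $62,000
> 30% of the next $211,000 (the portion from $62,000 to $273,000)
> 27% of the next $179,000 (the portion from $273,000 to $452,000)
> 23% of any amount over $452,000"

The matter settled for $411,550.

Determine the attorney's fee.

$124,888.50

First $62,000 at 39% = $24,180.00
Next $211,000 at 30% = $63,300.00
Remaining $138,550 at 27% = $37,408.50
Fee: $24,180.00 + $63,300.00 + $37,408.50 = $124,888.50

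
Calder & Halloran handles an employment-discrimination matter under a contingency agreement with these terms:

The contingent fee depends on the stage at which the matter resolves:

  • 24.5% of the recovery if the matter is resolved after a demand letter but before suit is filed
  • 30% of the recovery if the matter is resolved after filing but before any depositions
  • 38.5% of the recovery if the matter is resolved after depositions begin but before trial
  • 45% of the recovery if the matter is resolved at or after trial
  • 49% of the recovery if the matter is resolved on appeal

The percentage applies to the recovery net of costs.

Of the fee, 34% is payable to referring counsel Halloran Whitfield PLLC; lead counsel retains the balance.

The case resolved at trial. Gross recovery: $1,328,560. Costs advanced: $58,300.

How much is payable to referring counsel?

Fee base (net of costs): $1,328,560 − $58,300 = $1,270,260
The matter resolved at trial, so the 45% rate applies.
$1,270,260 × 45% = $571,617.00
Referral share: 34% of $571,617.00 = $194,349.78; lead counsel retains $571,617.00 − $194,349.78 = $377,267.22.

$194,349.78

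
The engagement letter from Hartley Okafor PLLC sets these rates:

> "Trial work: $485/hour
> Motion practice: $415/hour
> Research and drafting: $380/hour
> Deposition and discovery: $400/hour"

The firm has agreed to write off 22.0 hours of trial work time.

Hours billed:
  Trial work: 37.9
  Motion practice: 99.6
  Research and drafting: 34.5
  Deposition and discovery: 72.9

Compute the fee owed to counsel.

$91,315.50

Trial work: 37.9 × $485 = $18,381.50
Motion practice: 99.6 × $415 = $41,334.00
Research and drafting: 34.5 × $380 = $13,110.00
Deposition and discovery: 72.9 × $400 = $29,160.00
Subtotal: $101,985.50
Write-off: 22.0 × $485 = $10,670.00
Total: $101,985.50 − $10,670.00 = $91,315.50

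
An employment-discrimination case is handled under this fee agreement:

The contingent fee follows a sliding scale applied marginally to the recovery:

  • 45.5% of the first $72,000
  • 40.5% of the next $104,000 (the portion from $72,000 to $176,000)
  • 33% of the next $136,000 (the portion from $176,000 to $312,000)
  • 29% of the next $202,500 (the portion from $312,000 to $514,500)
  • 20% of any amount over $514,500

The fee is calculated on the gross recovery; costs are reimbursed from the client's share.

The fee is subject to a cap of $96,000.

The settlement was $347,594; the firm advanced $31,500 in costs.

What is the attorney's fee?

Fee base is the gross recovery, $347,594; costs are reimbursed separately.
First $72,000 at 45.5% = $32,760.00
Next $104,000 at 40.5% = $42,120.00
Next $136,000 at 33% = $44,880.00
Remaining $35,594 at 29% = $10,322.26
Fee: $32,760.00 + $42,120.00 + $44,880.00 + $10,322.26 = $130,082.26
$130,082.26 exceeds the $96,000 cap, so the fee is capped at $96,000.00.

$96,000.00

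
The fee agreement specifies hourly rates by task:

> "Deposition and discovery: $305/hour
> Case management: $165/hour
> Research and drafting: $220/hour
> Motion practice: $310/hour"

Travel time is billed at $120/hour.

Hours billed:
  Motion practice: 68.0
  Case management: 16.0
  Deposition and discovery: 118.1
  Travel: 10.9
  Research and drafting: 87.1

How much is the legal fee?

$80,210.50

Deposition and discovery: 118.1 × $305 = $36,020.50
Case management: 16.0 × $165 = $2,640.00
Research and drafting: 87.1 × $220 = $19,162.00
Motion practice: 68.0 × $310 = $21,080.00
Subtotal: $36,020.50 + $2,640.00 + $19,162.00 + $21,080.00 = $78,902.50
Travel: 10.9 × $120 = $1,308.00
Total: $78,902.50 + $1,308.00 = $80,210.50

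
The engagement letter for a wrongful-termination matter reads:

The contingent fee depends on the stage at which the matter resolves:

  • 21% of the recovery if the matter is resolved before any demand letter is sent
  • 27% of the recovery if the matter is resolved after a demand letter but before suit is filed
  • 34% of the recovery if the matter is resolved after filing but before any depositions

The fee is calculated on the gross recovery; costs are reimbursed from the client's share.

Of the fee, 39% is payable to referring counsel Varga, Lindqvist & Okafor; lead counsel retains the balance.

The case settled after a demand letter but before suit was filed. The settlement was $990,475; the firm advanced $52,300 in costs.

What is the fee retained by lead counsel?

$163,131.23

Fee base is the gross recovery, $990,475; costs are reimbursed separately.
The matter settled after a demand letter but before suit was filed, so the 27% rate applies.
$990,475 × 27% = $267,428.25
Referral share: 39% of $267,428.25 = $104,297.02; lead counsel retains $267,428.25 − $104,297.02 = $163,131.23.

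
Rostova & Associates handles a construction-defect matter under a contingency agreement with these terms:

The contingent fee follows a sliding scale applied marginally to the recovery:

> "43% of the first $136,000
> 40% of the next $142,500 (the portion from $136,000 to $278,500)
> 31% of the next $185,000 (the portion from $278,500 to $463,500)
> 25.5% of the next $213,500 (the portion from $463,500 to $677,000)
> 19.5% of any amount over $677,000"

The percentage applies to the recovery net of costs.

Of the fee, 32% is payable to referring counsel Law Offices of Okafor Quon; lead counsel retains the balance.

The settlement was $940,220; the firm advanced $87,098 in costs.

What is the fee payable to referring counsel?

Fee base (net of costs): $940,220 − $87,098 = $853,122
First $136,000 at 43% = $58,480.00
Next $142,500 at 40% = $57,000.00
Next $185,000 at 31% = $57,350.00
Next $213,500 at 25.5% = $54,442.50
Remaining $176,122 at 19.5% = $34,343.79
Fee: $58,480.00 + $57,000.00 + $57,350.00 + $54,442.50 + $34,343.79 = $261,616.29
Referral share: 32% of $261,616.29 = $83,717.21; lead counsel retains $261,616.29 − $83,717.21 = $177,899.08.

$83,717.21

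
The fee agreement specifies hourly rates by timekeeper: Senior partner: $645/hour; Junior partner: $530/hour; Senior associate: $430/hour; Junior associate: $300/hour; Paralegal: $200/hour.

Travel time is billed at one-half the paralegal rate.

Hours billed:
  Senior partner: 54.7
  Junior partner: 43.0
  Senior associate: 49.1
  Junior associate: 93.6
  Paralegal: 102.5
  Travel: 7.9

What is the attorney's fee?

Senior partner: 54.7 × $645 = $35,281.50
Junior partner: 43.0 × $530 = $22,790.00
Senior associate: 49.1 × $430 = $21,113.00
Junior associate: 93.6 × $300 = $28,080.00
Paralegal: 102.5 × $200 = $20,500.00
Subtotal: $35,281.50 + $22,790.00 + $21,113.00 + $28,080.00 + $20,500.00 = $127,764.50
Travel: 7.9 × ($200 ÷ 2) = 7.9 × $100.00 = $790.00
Total: $127,764.50 + $790.00 = $128,554.50

$128,554.50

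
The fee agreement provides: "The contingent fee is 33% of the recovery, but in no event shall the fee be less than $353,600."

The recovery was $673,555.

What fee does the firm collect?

33% of $673,555 = $222,273.15
That is below the $353,600 minimum, so the minimum applies.

$353,600.00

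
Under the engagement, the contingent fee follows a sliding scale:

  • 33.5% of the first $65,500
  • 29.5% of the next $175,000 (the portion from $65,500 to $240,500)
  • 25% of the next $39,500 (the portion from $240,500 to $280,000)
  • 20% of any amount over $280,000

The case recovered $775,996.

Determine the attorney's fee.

$182,641.70

First $65,500 at 33.5% = $21,942.50
Next $175,000 at 29.5% = $51,625.00
Next $39,500 at 25% = $9,875.00
Remaining $495,996 at 20% = $99,199.20
Fee: $21,942.50 + $51,625.00 + $9,875.00 + $99,199.20 = $182,641.70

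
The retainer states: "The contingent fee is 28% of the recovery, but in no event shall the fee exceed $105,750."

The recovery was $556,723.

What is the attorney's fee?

28% of $556,723 = $155,882.44
That exceeds the $105,750 cap, so the fee is capped at $105,750.

$105,750.00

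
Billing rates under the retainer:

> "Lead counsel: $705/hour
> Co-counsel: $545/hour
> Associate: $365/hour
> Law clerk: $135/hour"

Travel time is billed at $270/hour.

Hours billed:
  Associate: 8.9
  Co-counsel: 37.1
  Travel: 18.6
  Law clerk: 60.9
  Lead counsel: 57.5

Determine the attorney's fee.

Lead counsel: 57.5 × $705 = $40,537.50
Co-counsel: 37.1 × $545 = $20,219.50
Associate: 8.9 × $365 = $3,248.50
Law clerk: 60.9 × $135 = $8,221.50
Subtotal: $40,537.50 + $20,219.50 + $3,248.50 + $8,221.50 = $72,227.00
Travel: 18.6 × $270 = $5,022.00
Total: $72,227.00 + $5,022.00 = $77,249.00

$77,249.00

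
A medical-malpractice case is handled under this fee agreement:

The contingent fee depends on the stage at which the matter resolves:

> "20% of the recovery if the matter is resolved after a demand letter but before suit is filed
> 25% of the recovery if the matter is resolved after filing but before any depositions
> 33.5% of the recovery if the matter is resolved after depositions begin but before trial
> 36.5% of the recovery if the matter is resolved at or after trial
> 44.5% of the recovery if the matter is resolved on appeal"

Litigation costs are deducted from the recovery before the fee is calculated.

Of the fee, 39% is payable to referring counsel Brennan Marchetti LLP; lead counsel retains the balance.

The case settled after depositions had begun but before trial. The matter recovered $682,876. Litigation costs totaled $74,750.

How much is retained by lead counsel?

Fee base (net of costs): $682,876 − $74,750 = $608,126
The matter settled after depositions had begun but before trial, so the 33.5% rate applies.
$608,126 × 33.5% = $203,722.21
Referral share: 39% of $203,722.21 = $79,451.66; lead counsel retains $203,722.21 − $79,451.66 = $124,270.55.

$124,270.55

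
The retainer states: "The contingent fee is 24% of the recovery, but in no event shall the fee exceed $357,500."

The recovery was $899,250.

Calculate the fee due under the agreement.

24% of $899,250 = $215,820.00
That is under the $357,500 cap.

$215,820.00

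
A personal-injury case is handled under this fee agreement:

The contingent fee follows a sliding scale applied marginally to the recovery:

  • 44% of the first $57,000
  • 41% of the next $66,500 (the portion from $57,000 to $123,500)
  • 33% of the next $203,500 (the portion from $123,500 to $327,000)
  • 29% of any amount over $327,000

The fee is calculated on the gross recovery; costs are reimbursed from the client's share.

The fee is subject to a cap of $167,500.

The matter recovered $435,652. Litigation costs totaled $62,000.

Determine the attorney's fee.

$151,009.08

Fee base is the gross recovery, $435,652; costs are reimbursed separately.
First $57,000 at 44% = $25,080.00
Next $66,500 at 41% = $27,265.00
Next $203,500 at 33% = $67,155.00
Remaining $108,652 at 29% = $31,509.08
Fee: $25,080.00 + $27,265.00 + $67,155.00 + $31,509.08 = $151,009.08
$151,009.08 is under the $167,500 cap.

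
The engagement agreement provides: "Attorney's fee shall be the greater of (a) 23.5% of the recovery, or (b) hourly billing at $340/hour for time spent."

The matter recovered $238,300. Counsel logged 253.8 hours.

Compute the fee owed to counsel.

$86,292.00

(a) 23.5% of $238,300 = $56,000.50
(b) 253.8 × $340 = $86,292.00
The greater is (b): $86,292.00.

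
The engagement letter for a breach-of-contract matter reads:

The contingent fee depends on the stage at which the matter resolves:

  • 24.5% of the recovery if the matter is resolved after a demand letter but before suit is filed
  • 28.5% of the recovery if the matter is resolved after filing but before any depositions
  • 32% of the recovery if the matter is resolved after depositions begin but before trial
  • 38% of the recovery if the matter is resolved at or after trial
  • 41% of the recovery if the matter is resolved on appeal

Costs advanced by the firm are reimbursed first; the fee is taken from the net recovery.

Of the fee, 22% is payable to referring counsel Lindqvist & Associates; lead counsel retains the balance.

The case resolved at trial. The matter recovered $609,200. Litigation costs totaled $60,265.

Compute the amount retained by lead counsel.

$162,704.33

Fee base (net of costs): $609,200 − $60,265 = $548,935
The matter resolved at trial, so the 38% rate applies.
$548,935 × 38% = $208,595.30
Referral share: 22% of $208,595.30 = $45,890.97; lead counsel retains $208,595.30 − $45,890.97 = $162,704.33.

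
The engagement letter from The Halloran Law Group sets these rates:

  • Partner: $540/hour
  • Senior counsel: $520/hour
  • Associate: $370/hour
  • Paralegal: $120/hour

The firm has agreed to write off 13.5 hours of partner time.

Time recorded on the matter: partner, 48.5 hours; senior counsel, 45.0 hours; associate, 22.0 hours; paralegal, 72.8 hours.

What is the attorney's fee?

Partner: 48.5 × $540 = $26,190.00
Senior counsel: 45.0 × $520 = $23,400.00
Associate: 22.0 × $370 = $8,140.00
Paralegal: 72.8 × $120 = $8,736.00
Subtotal: $66,466.00
Write-off: 13.5 × $540 = $7,290.00
Total: $66,466.00 − $7,290.00 = $59,176.00

$59,176.00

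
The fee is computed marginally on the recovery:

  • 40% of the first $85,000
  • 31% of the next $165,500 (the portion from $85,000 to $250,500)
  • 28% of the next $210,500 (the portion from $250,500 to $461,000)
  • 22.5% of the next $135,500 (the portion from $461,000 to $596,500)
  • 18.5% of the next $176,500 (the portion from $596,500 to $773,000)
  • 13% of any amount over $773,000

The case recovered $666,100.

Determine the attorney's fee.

First $85,000 at 40% = $34,000.00
Next $165,500 at 31% = $51,305.00
Next $210,500 at 28% = $58,940.00
Next $135,500 at 22.5% = $30,487.50
Remaining $69,600 at 18.5% = $12,876.00
Fee: $34,000.00 + $51,305.00 + $58,940.00 + $30,487.50 + $12,876.00 = $187,608.50

$187,608.50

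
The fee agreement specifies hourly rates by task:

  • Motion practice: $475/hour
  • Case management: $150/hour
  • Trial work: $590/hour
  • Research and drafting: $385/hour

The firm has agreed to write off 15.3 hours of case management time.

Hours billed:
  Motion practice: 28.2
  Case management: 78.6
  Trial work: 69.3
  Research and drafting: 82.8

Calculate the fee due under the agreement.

$95,655.00

Motion practice: 28.2 × $475 = $13,395.00
Case management: 78.6 × $150 = $11,790.00
Trial work: 69.3 × $590 = $40,887.00
Research and drafting: 82.8 × $385 = $31,878.00
Subtotal: $97,950.00
Write-off: 15.3 × $150 = $2,295.00
Total: $97,950.00 − $2,295.00 = $95,655.00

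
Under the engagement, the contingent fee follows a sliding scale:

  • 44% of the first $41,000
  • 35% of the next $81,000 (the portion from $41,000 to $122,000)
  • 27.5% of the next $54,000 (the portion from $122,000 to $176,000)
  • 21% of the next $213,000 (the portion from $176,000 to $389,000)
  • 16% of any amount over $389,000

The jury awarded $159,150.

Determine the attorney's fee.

First $41,000 at 44% = $18,040.00
Next $81,000 at 35% = $28,350.00
Remaining $37,150 at 27.5% = $10,216.25
Fee: $18,040.00 + $28,350.00 + $10,216.25 = $56,606.25

$56,606.25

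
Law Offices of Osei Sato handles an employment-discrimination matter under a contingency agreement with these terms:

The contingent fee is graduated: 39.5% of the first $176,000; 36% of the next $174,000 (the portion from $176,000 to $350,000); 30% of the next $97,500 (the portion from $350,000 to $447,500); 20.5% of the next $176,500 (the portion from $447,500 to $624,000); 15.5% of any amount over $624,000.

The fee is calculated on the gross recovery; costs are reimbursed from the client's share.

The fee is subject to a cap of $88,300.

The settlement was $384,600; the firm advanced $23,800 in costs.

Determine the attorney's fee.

$88,300.00

Fee base is the gross recovery, $384,600; costs are reimbursed separately.
First $176,000 at 39.5% = $69,520.00
Next $174,000 at 36% = $62,640.00
Remaining $34,600 at 30% = $10,380.00
Fee: $69,520.00 + $62,640.00 + $10,380.00 = $142,540.00
$142,540.00 exceeds the $88,300 cap, so the fee is capped at $88,300.00.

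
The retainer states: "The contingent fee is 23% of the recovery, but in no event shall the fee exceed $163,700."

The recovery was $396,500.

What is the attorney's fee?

23% of $396,500 = $91,195.00
That is under the $163,700 cap.

$91,195.00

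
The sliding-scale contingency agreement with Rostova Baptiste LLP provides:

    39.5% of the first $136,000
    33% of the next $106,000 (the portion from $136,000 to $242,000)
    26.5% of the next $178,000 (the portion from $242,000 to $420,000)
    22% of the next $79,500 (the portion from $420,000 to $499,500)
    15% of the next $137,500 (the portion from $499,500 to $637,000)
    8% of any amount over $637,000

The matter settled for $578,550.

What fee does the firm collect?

$165,217.50

First $136,000 at 39.5% = $53,720.00
Next $106,000 at 33% = $34,980.00
Next $178,000 at 26.5% = $47,170.00
Next $79,500 at 22% = $17,490.00
Remaining $79,050 at 15% = $11,857.50
Fee: $53,720.00 + $34,980.00 + $47,170.00 + $17,490.00 + $11,857.50 = $165,217.50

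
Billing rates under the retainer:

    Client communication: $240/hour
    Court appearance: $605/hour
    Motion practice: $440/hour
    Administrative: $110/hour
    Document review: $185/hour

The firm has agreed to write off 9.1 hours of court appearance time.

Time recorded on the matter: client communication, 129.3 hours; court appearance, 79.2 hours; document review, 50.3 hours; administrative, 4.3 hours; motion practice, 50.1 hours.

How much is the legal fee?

Client communication: 129.3 × $240 = $31,032.00
Court appearance: 79.2 × $605 = $47,916.00
Motion practice: 50.1 × $440 = $22,044.00
Administrative: 4.3 × $110 = $473.00
Document review: 50.3 × $185 = $9,305.50
Subtotal: $110,770.50
Write-off: 9.1 × $605 = $5,505.50
Total: $110,770.50 − $5,505.50 = $105,265.00

$105,265.00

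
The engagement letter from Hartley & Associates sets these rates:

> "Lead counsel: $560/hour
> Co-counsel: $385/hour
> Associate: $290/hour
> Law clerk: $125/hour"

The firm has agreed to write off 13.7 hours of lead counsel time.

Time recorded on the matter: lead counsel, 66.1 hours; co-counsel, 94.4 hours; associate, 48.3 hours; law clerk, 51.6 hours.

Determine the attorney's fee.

Lead counsel: 66.1 × $560 = $37,016.00
Co-counsel: 94.4 × $385 = $36,344.00
Associate: 48.3 × $290 = $14,007.00
Law clerk: 51.6 × $125 = $6,450.00
Subtotal: $93,817.00
Write-off: 13.7 × $560 = $7,672.00
Total: $93,817.00 − $7,672.00 = $86,145.00

$86,145.00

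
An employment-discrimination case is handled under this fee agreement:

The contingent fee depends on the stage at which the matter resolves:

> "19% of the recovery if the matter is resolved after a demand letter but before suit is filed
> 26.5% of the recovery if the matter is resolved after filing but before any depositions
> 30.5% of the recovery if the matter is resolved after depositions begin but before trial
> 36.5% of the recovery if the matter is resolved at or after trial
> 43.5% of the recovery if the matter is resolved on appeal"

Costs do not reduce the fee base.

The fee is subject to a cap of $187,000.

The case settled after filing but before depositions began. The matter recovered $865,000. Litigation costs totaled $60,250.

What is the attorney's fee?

$187,000.00

Fee base is the gross recovery, $865,000; costs are reimbursed separately.
The matter settled after filing but before depositions began, so the 26.5% rate applies.
$865,000 × 26.5% = $229,225.00
$229,225.00 exceeds the $187,000 cap, so the fee is capped at $187,000.00.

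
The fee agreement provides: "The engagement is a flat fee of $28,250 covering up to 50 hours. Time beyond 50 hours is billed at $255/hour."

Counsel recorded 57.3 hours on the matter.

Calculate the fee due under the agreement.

Flat fee: $28,250.00
Excess hours: 57.3 − 50 = 7.3
Overrun: 7.3 × $255 = $1,861.50
Total: $28,250.00 + $1,861.50 = $30,111.50

$30,111.50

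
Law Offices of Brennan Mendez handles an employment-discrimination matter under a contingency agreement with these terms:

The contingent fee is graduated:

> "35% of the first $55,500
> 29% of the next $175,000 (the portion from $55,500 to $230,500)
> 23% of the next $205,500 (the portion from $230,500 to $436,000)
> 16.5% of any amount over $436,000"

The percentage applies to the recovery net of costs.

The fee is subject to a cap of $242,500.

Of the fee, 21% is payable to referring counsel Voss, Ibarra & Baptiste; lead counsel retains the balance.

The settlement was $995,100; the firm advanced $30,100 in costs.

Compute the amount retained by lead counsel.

$161,732.75

Fee base (net of costs): $995,100 − $30,100 = $965,000
First $55,500 at 35% = $19,425.00
Next $175,000 at 29% = $50,750.00
Next $205,500 at 23% = $47,265.00
Remaining $529,000 at 16.5% = $87,285.00
Fee: $19,425.00 + $50,750.00 + $47,265.00 + $87,285.00 = $204,725.00
$204,725.00 is under the $242,500 cap.
Referral share: 21% of $204,725.00 = $42,992.25; lead counsel retains $204,725.00 − $42,992.25 = $161,732.75.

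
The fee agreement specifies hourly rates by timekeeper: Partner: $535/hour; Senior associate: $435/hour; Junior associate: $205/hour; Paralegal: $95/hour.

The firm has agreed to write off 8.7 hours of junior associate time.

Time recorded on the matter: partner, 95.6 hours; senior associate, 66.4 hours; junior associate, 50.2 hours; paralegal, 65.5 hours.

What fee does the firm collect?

Partner: 95.6 × $535 = $51,146.00
Senior associate: 66.4 × $435 = $28,884.00
Junior associate: 50.2 × $205 = $10,291.00
Paralegal: 65.5 × $95 = $6,222.50
Subtotal: $96,543.50
Write-off: 8.7 × $205 = $1,783.50
Total: $96,543.50 − $1,783.50 = $94,760.00

$94,760.00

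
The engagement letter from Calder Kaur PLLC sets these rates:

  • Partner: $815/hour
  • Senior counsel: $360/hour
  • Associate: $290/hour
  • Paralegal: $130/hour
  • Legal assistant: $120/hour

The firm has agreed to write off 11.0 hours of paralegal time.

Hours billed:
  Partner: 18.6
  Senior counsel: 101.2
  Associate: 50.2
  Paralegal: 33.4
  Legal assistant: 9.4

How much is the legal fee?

$70,189.00

Partner: 18.6 × $815 = $15,159.00
Senior counsel: 101.2 × $360 = $36,432.00
Associate: 50.2 × $290 = $14,558.00
Paralegal: 33.4 × $130 = $4,342.00
Legal assistant: 9.4 × $120 = $1,128.00
Subtotal: $71,619.00
Write-off: 11.0 × $130 = $1,430.00
Total: $71,619.00 − $1,430.00 = $70,189.00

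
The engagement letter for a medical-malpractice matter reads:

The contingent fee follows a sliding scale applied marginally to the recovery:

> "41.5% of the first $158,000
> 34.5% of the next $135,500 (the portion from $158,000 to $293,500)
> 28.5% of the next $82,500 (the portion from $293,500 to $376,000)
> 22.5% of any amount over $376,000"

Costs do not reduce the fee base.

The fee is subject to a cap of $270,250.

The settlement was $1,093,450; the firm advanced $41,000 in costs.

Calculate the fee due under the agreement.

Fee base is the gross recovery, $1,093,450; costs are reimbursed separately.
First $158,000 at 41.5% = $65,570.00
Next $135,500 at 34.5% = $46,747.50
Next $82,500 at 28.5% = $23,512.50
Remaining $717,450 at 22.5% = $161,426.25
Fee: $65,570.00 + $46,747.50 + $23,512.50 + $161,426.25 = $297,256.25
$297,256.25 exceeds the $270,250 cap, so the fee is capped at $270,250.00.

$270,250.00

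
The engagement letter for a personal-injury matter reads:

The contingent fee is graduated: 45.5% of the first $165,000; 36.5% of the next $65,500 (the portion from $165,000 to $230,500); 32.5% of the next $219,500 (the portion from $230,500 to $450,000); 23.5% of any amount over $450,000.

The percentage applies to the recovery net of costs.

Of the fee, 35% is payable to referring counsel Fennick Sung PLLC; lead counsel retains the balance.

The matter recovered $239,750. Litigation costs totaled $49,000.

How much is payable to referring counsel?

$29,565.81

Fee base (net of costs): $239,750 − $49,000 = $190,750
First $165,000 at 45.5% = $75,075.00
Remaining $25,750 at 36.5% = $9,398.75
Fee: $75,075.00 + $9,398.75 = $84,473.75
Referral share: 35% of $84,473.75 = $29,565.81; lead counsel retains $84,473.75 − $29,565.81 = $54,907.94.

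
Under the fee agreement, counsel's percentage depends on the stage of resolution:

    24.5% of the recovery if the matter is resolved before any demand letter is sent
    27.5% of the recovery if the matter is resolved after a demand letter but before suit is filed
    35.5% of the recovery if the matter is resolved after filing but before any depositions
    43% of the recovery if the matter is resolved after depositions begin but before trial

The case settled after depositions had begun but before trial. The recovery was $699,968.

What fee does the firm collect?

$300,986.24

The matter settled after depositions had begun but before trial, so the 43% rate applies.
$699,968 × 43% = $300,986.24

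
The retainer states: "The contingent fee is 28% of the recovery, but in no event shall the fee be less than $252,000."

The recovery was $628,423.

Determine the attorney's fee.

$252,000.00

28% of $628,423 = $175,958.44
That is below the $252,000 minimum, so the minimum applies.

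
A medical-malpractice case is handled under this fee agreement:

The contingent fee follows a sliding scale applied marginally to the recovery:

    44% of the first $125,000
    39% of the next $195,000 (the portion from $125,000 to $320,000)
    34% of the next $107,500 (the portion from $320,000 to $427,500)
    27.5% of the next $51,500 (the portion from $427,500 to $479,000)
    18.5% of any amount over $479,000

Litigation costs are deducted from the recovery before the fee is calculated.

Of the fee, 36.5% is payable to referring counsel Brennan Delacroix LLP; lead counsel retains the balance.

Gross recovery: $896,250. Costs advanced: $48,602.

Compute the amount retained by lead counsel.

$158,726.11

Fee base (net of costs): $896,250 − $48,602 = $847,648
First $125,000 at 44% = $55,000.00
Next $195,000 at 39% = $76,050.00
Next $107,500 at 34% = $36,550.00
Next $51,500 at 27.5% = $14,162.50
Remaining $368,648 at 18.5% = $68,199.88
Fee: $55,000.00 + $76,050.00 + $36,550.00 + $14,162.50 + $68,199.88 = $249,962.38
Referral share: 36.5% of $249,962.38 = $91,236.27; lead counsel retains $249,962.38 − $91,236.27 = $158,726.11.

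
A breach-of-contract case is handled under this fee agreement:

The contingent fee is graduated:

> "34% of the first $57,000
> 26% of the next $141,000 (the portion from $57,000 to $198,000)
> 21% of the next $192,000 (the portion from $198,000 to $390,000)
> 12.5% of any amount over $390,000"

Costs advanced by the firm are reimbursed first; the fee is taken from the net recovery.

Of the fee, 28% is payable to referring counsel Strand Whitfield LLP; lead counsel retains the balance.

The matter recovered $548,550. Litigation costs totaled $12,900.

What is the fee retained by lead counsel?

$82,487.70

Fee base (net of costs): $548,550 − $12,900 = $535,650
First $57,000 at 34% = $19,380.00
Next $141,000 at 26% = $36,660.00
Next $192,000 at 21% = $40,320.00
Remaining $145,650 at 12.5% = $18,206.25
Fee: $19,380.00 + $36,660.00 + $40,320.00 + $18,206.25 = $114,566.25
Referral share: 28% of $114,566.25 = $32,078.55; lead counsel retains $114,566.25 − $32,078.55 = $82,487.70.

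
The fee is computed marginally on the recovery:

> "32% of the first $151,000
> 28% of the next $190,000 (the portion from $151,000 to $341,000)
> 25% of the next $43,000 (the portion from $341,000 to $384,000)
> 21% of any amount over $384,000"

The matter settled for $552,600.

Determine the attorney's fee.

$147,676.00

First $151,000 at 32% = $48,320.00
Next $190,000 at 28% = $53,200.00
Next $43,000 at 25% = $10,750.00
Remaining $168,600 at 21% = $35,406.00
Fee: $48,320.00 + $53,200.00 + $10,750.00 + $35,406.00 = $147,676.00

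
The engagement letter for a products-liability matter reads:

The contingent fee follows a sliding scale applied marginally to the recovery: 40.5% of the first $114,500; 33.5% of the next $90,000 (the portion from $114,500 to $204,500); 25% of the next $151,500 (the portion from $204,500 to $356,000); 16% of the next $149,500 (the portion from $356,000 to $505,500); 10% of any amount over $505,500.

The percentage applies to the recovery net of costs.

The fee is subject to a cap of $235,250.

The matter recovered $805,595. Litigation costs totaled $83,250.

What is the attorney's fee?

Fee base (net of costs): $805,595 − $83,250 = $722,345
First $114,500 at 40.5% = $46,372.50
Next $90,000 at 33.5% = $30,150.00
Next $151,500 at 25% = $37,875.00
Next $149,500 at 16% = $23,920.00
Remaining $216,845 at 10% = $21,684.50
Fee: $46,372.50 + $30,150.00 + $37,875.00 + $23,920.00 + $21,684.50 = $160,002.00
$160,002.00 is under the $235,250 cap.

$160,002.00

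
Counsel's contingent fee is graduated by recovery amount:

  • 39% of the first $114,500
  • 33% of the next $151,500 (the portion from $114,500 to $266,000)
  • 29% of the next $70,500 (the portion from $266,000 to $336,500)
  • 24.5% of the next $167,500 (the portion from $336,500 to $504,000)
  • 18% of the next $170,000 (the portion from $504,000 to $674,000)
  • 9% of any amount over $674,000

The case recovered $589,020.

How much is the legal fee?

First $114,500 at 39% = $44,655.00
Next $151,500 at 33% = $49,995.00
Next $70,500 at 29% = $20,445.00
Next $167,500 at 24.5% = $41,037.50
Remaining $85,020 at 18% = $15,303.60
Fee: $44,655.00 + $49,995.00 + $20,445.00 + $41,037.50 + $15,303.60 = $171,436.10

$171,436.10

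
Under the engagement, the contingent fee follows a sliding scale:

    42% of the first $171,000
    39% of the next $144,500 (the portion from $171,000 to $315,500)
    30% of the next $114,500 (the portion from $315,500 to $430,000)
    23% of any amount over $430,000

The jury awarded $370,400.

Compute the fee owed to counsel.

$144,645.00

First $171,000 at 42% = $71,820.00
Next $144,500 at 39% = $56,355.00
Remaining $54,900 at 30% = $16,470.00
Fee: $71,820.00 + $56,355.00 + $16,470.00 = $144,645.00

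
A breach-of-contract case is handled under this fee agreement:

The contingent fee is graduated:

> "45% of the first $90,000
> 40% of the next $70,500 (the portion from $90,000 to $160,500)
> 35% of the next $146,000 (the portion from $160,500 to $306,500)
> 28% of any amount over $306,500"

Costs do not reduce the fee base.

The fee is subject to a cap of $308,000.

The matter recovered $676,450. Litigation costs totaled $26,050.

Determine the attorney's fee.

Fee base is the gross recovery, $676,450; costs are reimbursed separately.
First $90,000 at 45% = $40,500.00
Next $70,500 at 40% = $28,200.00
Next $146,000 at 35% = $51,100.00
Remaining $369,950 at 28% = $103,586.00
Fee: $40,500.00 + $28,200.00 + $51,100.00 + $103,586.00 = $223,386.00
$223,386.00 is under the $308,000 cap.

$223,386.00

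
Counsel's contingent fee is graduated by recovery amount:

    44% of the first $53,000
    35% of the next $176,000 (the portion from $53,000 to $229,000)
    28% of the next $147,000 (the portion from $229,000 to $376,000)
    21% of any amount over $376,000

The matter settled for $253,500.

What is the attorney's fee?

$91,780.00

First $53,000 at 44% = $23,320.00
Next $176,000 at 35% = $61,600.00
Remaining $24,500 at 28% = $6,860.00
Fee: $23,320.00 + $61,600.00 + $6,860.00 = $91,780.00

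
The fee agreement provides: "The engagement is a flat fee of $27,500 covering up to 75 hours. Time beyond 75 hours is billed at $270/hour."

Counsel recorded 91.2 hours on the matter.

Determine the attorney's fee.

$31,874.00

Flat fee: $27,500.00
Excess hours: 91.2 − 75 = 16.2
Overrun: 16.2 × $270 = $4,374.00
Total: $27,500.00 + $4,374.00 = $31,874.00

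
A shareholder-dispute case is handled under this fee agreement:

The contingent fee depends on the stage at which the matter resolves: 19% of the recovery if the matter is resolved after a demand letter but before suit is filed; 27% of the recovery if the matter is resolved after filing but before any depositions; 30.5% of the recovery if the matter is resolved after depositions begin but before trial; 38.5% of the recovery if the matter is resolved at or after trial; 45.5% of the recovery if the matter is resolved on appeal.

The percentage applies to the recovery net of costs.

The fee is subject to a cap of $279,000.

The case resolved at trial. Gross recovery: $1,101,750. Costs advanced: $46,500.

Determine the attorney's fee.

$279,000.00

Fee base (net of costs): $1,101,750 − $46,500 = $1,055,250
The matter resolved at trial, so the 38.5% rate applies.
$1,055,250 × 38.5% = $406,271.25
$406,271.25 exceeds the $279,000 cap, so the fee is capped at $279,000.00.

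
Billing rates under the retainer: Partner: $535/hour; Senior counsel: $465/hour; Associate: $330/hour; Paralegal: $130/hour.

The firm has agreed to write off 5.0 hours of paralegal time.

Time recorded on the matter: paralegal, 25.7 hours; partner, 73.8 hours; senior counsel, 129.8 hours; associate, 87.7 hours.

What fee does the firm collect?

Partner: 73.8 × $535 = $39,483.00
Senior counsel: 129.8 × $465 = $60,357.00
Associate: 87.7 × $330 = $28,941.00
Paralegal: 25.7 × $130 = $3,341.00
Subtotal: $132,122.00
Write-off: 5.0 × $130 = $650.00
Total: $132,122.00 − $650.00 = $131,472.00

$131,472.00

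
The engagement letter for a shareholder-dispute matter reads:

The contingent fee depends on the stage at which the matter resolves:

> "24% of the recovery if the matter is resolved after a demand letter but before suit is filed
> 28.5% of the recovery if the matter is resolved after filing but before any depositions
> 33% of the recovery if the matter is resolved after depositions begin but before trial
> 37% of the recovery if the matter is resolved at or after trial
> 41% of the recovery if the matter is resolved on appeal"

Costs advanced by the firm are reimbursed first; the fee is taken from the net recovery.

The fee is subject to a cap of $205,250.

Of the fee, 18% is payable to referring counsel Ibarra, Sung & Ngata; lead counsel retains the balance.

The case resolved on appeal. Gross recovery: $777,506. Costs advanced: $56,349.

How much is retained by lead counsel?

Fee base (net of costs): $777,506 − $56,349 = $721,157
The matter resolved on appeal, so the 41% rate applies.
$721,157 × 41% = $295,674.37
$295,674.37 exceeds the $205,250 cap, so the fee is capped at $205,250.00.
Referral share: 18% of $205,250.00 = $36,945.00; lead counsel retains $205,250.00 − $36,945.00 = $168,305.00.

$168,305.00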